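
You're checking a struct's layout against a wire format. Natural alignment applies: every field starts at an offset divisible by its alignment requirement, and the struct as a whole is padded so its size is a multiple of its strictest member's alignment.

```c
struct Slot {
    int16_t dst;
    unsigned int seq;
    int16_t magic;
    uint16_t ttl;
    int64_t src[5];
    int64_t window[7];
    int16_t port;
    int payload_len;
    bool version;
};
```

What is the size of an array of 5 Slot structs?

@0: dst [2B, align 2] → 2
+2 pad (align 4)
@4: seq [4B, align 4] → 8
@8: magic [2B, align 2] → 10
@10: ttl [2B, align 2] → 12
+4 pad (align 8)
@16: src [40B, align 8] → 56
@56: window [56B, align 8] → 112
@112: port [2B, align 2] → 114
+2 pad (align 4)
@116: payload_len [4B, align 4] → 120
@120: version [1B, align 1] → 121
+7 tail pad (align 8)
size 128, align 8
array of 5: 5 × 128 = 640

640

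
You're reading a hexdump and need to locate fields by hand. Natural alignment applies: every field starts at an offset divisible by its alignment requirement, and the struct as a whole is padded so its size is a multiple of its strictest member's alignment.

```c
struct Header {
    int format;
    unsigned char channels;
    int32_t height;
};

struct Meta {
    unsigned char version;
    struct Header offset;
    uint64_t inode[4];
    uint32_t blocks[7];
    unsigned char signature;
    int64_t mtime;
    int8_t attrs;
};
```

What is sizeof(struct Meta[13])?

Header: format at 0 (size 4, align 4) → ends 4; channels at 4 (size 1, align 1) → ends 5; pad 3 to align 4 for height; height at 8 (size 4, align 4) → ends 12; total 12 bytes, alignment 4
version at 0 (size 1, align 1) → ends 1
pad 3 to align 4 for offset
offset at 4 (size 12, align 4) → ends 16
inode at 16 (size 32, align 8) → ends 48
blocks at 48 (size 28, align 4) → ends 76
signature at 76 (size 1, align 1) → ends 77
pad 3 to align 8 for mtime
mtime at 80 (size 8, align 8) → ends 88
attrs at 88 (size 1, align 1) → ends 89
tail pad 7 to reach multiple of 8
total 96 bytes, alignment 8
array of 13: 13 × 96 = 1248

1248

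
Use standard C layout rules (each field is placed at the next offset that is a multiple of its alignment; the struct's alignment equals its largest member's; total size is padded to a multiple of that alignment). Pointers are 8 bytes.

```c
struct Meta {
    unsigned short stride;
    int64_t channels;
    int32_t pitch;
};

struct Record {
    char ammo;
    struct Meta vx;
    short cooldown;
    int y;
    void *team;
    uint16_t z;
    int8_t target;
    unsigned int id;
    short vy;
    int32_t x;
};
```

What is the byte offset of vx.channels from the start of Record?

16

Meta: @0: stride [2B, align 2] → 2; +6 pad (align 8); @8: channels [8B, align 8] → 16; @16: pitch [4B, align 4] → 20; +4 tail pad (align 8); size 24, align 8
@0: ammo [1B, align 1] → 1
+7 pad (align 8)
@8: vx [24B, align 8] → 32
within Meta: channels at 8
8 + 8 = 16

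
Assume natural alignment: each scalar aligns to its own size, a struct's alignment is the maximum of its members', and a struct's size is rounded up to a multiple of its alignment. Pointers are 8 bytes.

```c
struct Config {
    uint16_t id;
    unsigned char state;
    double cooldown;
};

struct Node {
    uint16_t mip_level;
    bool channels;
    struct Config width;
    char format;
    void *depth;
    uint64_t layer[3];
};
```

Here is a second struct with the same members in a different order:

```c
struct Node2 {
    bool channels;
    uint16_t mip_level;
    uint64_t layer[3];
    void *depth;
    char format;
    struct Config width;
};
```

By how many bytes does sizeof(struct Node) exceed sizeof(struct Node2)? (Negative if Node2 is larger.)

Config: id at 0 (size 2, align 2) → ends 2; state at 2 (size 1, align 1) → ends 3; pad 5 to align 8 for cooldown; cooldown at 8 (size 8, align 8) → ends 16; total 16 bytes, alignment 8
mip_level at 0 (size 2, align 2) → ends 2
channels at 2 (size 1, align 1) → ends 3
pad 5 to align 8 for width
width at 8 (size 16, align 8) → ends 24
format at 24 (size 1, align 1) → ends 25
pad 7 to align 8 for depth
depth at 32 (size 8, align 8) → ends 40
layer at 40 (size 24, align 8) → ends 64
total 64 bytes, alignment 8
— Node2 —
channels at 0 (size 1, align 1) → ends 1
pad 1 to align 2 for mip_level
mip_level at 2 (size 2, align 2) → ends 4
pad 4 to align 8 for layer
layer at 8 (size 24, align 8) → ends 32
depth at 32 (size 8, align 8) → ends 40
format at 40 (size 1, align 1) → ends 41
pad 7 to align 8 for width
width at 48 (size 16, align 8) → ends 64
total 64 bytes, alignment 8
64 − 64 = 0

0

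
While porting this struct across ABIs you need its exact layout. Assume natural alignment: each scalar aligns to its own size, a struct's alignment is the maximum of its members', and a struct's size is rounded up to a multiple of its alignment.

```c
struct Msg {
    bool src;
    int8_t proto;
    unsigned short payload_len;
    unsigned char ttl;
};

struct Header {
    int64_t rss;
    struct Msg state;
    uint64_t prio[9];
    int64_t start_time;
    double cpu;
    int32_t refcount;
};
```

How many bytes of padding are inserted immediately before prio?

2

Msg: src at 0 (size 1, align 1) → ends 1; proto at 1 (size 1, align 1) → ends 2; payload_len at 2 (size 2, align 2) → ends 4; ttl at 4 (size 1, align 1) → ends 5; tail pad 1 to reach multiple of 2; total 6 bytes, alignment 2
rss at 0 (size 8, align 8) → ends 8
state at 8 (size 6, align 2) → ends 14
pad 2 to align 8 for prio
prio at 16 (size 72, align 8) → ends 88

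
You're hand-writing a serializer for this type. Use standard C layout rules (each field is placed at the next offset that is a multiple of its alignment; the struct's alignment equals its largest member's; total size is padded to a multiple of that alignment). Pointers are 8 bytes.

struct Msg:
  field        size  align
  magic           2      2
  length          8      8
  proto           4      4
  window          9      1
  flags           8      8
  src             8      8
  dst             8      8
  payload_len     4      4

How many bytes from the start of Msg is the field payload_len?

56

magic at 0 (size 2, align 2) → ends 2
pad 6 to align 8 for length
length at 8 (size 8, align 8) → ends 16
proto at 16 (size 4, align 4) → ends 20
window at 20 (size 9, align 1) → ends 29
pad 3 to align 8 for flags
flags at 32 (size 8, align 8) → ends 40
src at 40 (size 8, align 8) → ends 48
dst at 48 (size 8, align 8) → ends 56
payload_len at 56 (size 4, align 4) → ends 60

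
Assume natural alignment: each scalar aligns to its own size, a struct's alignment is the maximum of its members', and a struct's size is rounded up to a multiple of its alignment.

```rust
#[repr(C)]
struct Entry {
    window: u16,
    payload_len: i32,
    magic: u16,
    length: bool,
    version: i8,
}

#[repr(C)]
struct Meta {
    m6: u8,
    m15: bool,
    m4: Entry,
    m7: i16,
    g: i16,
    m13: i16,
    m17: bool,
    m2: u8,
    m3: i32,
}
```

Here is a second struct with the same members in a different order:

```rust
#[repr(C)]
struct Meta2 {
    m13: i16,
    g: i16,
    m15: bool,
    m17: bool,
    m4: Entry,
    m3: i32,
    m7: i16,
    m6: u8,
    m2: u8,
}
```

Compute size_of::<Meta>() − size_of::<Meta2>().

0

Entry: 0..2  window  (2B, 2-aligned); 2..4  -- padding (2B); 4..8  payload_len  (4B, 4-aligned); 8..10  magic  (2B, 2-aligned); 10..11  length  (1B, 1-aligned); 11..12  version  (1B, 1-aligned); sizeof = 12, alignof = 4
0..1  m6  (1B, 1-aligned)
1..2  m15  (1B, 1-aligned)
2..4  -- padding (2B)
4..16  m4  (12B, 4-aligned)
16..18  m7  (2B, 2-aligned)
18..20  g  (2B, 2-aligned)
20..22  m13  (2B, 2-aligned)
22..23  m17  (1B, 1-aligned)
23..24  m2  (1B, 1-aligned)
24..28  m3  (4B, 4-aligned)
sizeof = 28, alignof = 4
— Meta2 —
0..2  m13  (2B, 2-aligned)
2..4  g  (2B, 2-aligned)
4..5  m15  (1B, 1-aligned)
5..6  m17  (1B, 1-aligned)
6..8  -- padding (2B)
8..20  m4  (12B, 4-aligned)
20..24  m3  (4B, 4-aligned)
24..26  m7  (2B, 2-aligned)
26..27  m6  (1B, 1-aligned)
27..28  m2  (1B, 1-aligned)
sizeof = 28, alignof = 4
28 − 28 = 0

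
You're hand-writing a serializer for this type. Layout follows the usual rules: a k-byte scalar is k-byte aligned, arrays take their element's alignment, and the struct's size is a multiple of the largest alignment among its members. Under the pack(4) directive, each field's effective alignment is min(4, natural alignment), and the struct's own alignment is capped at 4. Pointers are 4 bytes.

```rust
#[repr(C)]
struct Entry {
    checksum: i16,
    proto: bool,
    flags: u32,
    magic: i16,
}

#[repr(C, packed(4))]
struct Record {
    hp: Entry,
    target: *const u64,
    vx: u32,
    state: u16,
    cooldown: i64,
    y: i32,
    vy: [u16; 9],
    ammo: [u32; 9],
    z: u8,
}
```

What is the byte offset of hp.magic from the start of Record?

Entry: checksum at 0 (size 2, align 2) → ends 2; proto at 2 (size 1, align 1) → ends 3; pad 1 to align 4 for flags; flags at 4 (size 4, align 4) → ends 8; magic at 8 (size 2, align 2) → ends 10; tail pad 2 to reach multiple of 4; total 12 bytes, alignment 4
hp at 0 (size 12, align 4) → ends 12
within Entry: magic at 8
0 + 8 = 8

8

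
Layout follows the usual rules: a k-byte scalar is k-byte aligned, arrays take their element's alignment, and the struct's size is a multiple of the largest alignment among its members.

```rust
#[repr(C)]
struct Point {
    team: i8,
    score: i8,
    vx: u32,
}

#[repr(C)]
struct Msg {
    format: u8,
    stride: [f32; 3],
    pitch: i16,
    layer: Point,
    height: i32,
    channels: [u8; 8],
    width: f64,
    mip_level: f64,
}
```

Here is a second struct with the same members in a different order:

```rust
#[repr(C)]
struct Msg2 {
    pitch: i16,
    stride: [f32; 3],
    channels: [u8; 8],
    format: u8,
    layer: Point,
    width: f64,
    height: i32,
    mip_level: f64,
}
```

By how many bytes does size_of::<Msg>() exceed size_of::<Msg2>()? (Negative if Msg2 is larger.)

Point: @0: team [1B, align 1] → 1; @1: score [1B, align 1] → 2; +2 pad (align 4); @4: vx [4B, align 4] → 8; size 8, align 4
@0: format [1B, align 1] → 1
+3 pad (align 4)
@4: stride [12B, align 4] → 16
@16: pitch [2B, align 2] → 18
+2 pad (align 4)
@20: layer [8B, align 4] → 28
@28: height [4B, align 4] → 32
@32: channels [8B, align 1] → 40
@40: width [8B, align 8] → 48
@48: mip_level [8B, align 8] → 56
size 56, align 8
— Msg2 —
@0: pitch [2B, align 2] → 2
+2 pad (align 4)
@4: stride [12B, align 4] → 16
@16: channels [8B, align 1] → 24
@24: format [1B, align 1] → 25
+3 pad (align 4)
@28: layer [8B, align 4] → 36
+4 pad (align 8)
@40: width [8B, align 8] → 48
@48: height [4B, align 4] → 52
+4 pad (align 8)
@56: mip_level [8B, align 8] → 64
size 64, align 8
56 − 64 = -8

-8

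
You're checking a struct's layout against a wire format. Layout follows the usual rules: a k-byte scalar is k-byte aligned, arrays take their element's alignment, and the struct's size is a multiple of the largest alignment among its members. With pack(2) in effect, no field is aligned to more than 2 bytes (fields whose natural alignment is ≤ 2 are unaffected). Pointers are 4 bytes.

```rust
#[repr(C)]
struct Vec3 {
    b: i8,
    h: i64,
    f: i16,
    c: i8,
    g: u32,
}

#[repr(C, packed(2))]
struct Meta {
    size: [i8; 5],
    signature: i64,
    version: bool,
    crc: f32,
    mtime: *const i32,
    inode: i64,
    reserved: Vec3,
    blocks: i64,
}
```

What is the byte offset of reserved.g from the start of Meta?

Vec3: 0..1  b  (1B, 1-aligned); 1..8  -- padding (7B); 8..16  h  (8B, 8-aligned); 16..18  f  (2B, 2-aligned); 18..19  c  (1B, 1-aligned); 19..20  -- padding (1B); 20..24  g  (4B, 4-aligned); sizeof = 24, alignof = 8
0..5  size  (5B, 1-aligned)
5..6  -- padding (1B)
6..14  signature  (8B, 2-aligned)
14..15  version  (1B, 1-aligned)
15..16  -- padding (1B)
16..20  crc  (4B, 2-aligned)
20..24  mtime  (4B, 2-aligned)
24..32  inode  (8B, 2-aligned)
32..56  reserved  (24B, 2-aligned)
within Vec3: g at 20
32 + 20 = 52

52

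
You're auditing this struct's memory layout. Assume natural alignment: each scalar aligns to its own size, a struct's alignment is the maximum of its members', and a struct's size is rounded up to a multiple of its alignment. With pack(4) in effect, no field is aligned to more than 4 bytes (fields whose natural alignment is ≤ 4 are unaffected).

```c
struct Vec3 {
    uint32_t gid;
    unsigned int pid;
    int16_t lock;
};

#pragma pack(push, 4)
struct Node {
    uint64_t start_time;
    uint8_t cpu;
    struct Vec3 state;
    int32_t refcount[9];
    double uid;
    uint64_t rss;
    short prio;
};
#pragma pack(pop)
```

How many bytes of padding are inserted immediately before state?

Vec3: gid at 0 (size 4, align 4) → ends 4; pid at 4 (size 4, align 4) → ends 8; lock at 8 (size 2, align 2) → ends 10; tail pad 2 to reach multiple of 4; total 12 bytes, alignment 4
start_time at 0 (size 8, align 4) → ends 8
cpu at 8 (size 1, align 1) → ends 9
pad 3 to align 4 for state
state at 12 (size 12, align 4) → ends 24

3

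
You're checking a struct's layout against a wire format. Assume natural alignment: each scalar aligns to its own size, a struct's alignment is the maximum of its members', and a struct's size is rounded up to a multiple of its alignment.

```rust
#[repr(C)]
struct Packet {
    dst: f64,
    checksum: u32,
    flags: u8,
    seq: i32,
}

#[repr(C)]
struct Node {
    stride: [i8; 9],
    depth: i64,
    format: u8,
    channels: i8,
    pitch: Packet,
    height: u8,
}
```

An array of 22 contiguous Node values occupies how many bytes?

1408

Packet: dst at 0 (size 8, align 8) → ends 8; checksum at 8 (size 4, align 4) → ends 12; flags at 12 (size 1, align 1) → ends 13; pad 3 to align 4 for seq; seq at 16 (size 4, align 4) → ends 20; tail pad 4 to reach multiple of 8; total 24 bytes, alignment 8
stride at 0 (size 9, align 1) → ends 9
pad 7 to align 8 for depth
depth at 16 (size 8, align 8) → ends 24
format at 24 (size 1, align 1) → ends 25
channels at 25 (size 1, align 1) → ends 26
pad 6 to align 8 for pitch
pitch at 32 (size 24, align 8) → ends 56
height at 56 (size 1, align 1) → ends 57
tail pad 7 to reach multiple of 8
total 64 bytes, alignment 8
array of 22: 22 × 64 = 1408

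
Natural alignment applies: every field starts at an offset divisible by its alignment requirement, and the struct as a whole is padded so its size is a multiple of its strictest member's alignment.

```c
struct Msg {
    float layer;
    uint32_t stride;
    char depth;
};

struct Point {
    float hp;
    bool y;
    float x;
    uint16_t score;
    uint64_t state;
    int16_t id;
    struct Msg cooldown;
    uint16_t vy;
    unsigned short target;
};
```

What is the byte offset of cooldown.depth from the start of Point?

Msg: layer at 0 (size 4, align 4) → ends 4; stride at 4 (size 4, align 4) → ends 8; depth at 8 (size 1, align 1) → ends 9; tail pad 3 to reach multiple of 4; total 12 bytes, alignment 4
hp at 0 (size 4, align 4) → ends 4
y at 4 (size 1, align 1) → ends 5
pad 3 to align 4 for x
x at 8 (size 4, align 4) → ends 12
score at 12 (size 2, align 2) → ends 14
pad 2 to align 8 for state
state at 16 (size 8, align 8) → ends 24
id at 24 (size 2, align 2) → ends 26
pad 2 to align 4 for cooldown
cooldown at 28 (size 12, align 4) → ends 40
within Msg: depth at 8
28 + 8 = 36

36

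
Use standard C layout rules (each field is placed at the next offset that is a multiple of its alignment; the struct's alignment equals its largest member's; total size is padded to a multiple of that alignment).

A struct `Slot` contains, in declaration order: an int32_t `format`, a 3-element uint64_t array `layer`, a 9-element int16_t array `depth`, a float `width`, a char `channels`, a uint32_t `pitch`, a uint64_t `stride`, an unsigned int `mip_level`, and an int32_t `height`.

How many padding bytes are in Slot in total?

9

0..4  format  (4B, 4-aligned)
4..8  -- padding (4B)
8..32  layer  (24B, 8-aligned)
32..50  depth  (18B, 2-aligned)
50..52  -- padding (2B)
52..56  width  (4B, 4-aligned)
56..57  channels  (1B, 1-aligned)
57..60  -- padding (3B)
60..64  pitch  (4B, 4-aligned)
64..72  stride  (8B, 8-aligned)
72..76  mip_level  (4B, 4-aligned)
76..80  height  (4B, 4-aligned)
sizeof = 80, alignof = 8
data bytes 71, size 80 → padding 9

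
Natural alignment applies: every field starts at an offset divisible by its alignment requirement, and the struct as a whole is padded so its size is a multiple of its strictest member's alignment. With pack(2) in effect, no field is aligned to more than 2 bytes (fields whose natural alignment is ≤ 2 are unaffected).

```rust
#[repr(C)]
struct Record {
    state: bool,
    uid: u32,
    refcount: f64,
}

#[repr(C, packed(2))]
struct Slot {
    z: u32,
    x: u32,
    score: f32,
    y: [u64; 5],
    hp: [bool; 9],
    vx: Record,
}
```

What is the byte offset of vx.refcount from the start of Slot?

Record: 0..1  state  (1B, 1-aligned); 1..4  -- padding (3B); 4..8  uid  (4B, 4-aligned); 8..16  refcount  (8B, 8-aligned); sizeof = 16, alignof = 8
0..4  z  (4B, 2-aligned)
4..8  x  (4B, 2-aligned)
8..12  score  (4B, 2-aligned)
12..52  y  (40B, 2-aligned)
52..61  hp  (9B, 1-aligned)
61..62  -- padding (1B)
62..78  vx  (16B, 2-aligned)
within Record: refcount at 8
62 + 8 = 70

70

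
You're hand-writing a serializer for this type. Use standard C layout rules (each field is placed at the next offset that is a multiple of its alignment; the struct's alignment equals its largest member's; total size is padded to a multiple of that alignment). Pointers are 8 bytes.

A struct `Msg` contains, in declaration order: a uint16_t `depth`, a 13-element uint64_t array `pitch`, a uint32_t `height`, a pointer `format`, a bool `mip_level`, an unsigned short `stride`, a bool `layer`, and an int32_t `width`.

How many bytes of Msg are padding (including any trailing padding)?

18

0..2  depth  (2B, 2-aligned)
2..8  -- padding (6B)
8..112  pitch  (104B, 8-aligned)
112..116  height  (4B, 4-aligned)
116..120  -- padding (4B)
120..128  format  (8B, 8-aligned)
128..129  mip_level  (1B, 1-aligned)
129..130  -- padding (1B)
130..132  stride  (2B, 2-aligned)
132..133  layer  (1B, 1-aligned)
133..136  -- padding (3B)
136..140  width  (4B, 4-aligned)
140..144  -- tail padding (4B)
sizeof = 144, alignof = 8
data bytes 126, size 144 → padding 18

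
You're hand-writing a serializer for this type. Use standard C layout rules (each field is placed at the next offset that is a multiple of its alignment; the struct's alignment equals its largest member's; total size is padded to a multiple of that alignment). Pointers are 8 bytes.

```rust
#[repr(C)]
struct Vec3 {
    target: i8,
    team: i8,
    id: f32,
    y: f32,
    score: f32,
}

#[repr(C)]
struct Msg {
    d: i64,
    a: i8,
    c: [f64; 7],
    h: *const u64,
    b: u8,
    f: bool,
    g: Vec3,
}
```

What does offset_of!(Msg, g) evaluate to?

Vec3: target at 0 (size 1, align 1) → ends 1; team at 1 (size 1, align 1) → ends 2; pad 2 to align 4 for id; id at 4 (size 4, align 4) → ends 8; y at 8 (size 4, align 4) → ends 12; score at 12 (size 4, align 4) → ends 16; total 16 bytes, alignment 4
d at 0 (size 8, align 8) → ends 8
a at 8 (size 1, align 1) → ends 9
pad 7 to align 8 for c
c at 16 (size 56, align 8) → ends 72
h at 72 (size 8, align 8) → ends 80
b at 80 (size 1, align 1) → ends 81
f at 81 (size 1, align 1) → ends 82
pad 2 to align 4 for g
g at 84 (size 16, align 4) → ends 100

84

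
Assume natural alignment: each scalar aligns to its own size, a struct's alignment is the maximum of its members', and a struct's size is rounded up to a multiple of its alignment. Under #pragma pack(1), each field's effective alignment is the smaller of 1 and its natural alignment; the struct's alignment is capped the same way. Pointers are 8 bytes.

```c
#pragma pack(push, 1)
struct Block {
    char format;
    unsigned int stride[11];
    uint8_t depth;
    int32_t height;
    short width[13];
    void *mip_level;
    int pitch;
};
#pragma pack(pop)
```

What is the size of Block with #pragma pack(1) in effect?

88

@0: format [1B, align 1] → 1
@1: stride [44B, align 1] → 45
@45: depth [1B, align 1] → 46
@46: height [4B, align 1] → 50
@50: width [26B, align 1] → 76
@76: mip_level [8B, align 1] → 84
@84: pitch [4B, align 1] → 88
size 88, align 1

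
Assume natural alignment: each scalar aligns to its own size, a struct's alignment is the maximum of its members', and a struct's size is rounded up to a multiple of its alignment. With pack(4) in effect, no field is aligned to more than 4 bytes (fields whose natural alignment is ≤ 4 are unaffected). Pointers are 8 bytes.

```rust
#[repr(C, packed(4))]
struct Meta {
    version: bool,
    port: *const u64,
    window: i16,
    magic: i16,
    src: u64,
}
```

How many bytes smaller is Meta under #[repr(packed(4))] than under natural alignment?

8

natural layout:
  0..1  version  (1B, 1-aligned)
  1..8  -- padding (7B)
  8..16  port  (8B, 8-aligned)
  16..18  window  (2B, 2-aligned)
  18..20  magic  (2B, 2-aligned)
  20..24  -- padding (4B)
  24..32  src  (8B, 8-aligned)
  sizeof = 32, alignof = 8
packed(4) layout:
  0..1  version  (1B, 1-aligned)
  1..4  -- padding (3B)
  4..12  port  (8B, 4-aligned)
  12..14  window  (2B, 2-aligned)
  14..16  magic  (2B, 2-aligned)
  16..24  src  (8B, 4-aligned)
  sizeof = 24, alignof = 4
32 − 24 = 8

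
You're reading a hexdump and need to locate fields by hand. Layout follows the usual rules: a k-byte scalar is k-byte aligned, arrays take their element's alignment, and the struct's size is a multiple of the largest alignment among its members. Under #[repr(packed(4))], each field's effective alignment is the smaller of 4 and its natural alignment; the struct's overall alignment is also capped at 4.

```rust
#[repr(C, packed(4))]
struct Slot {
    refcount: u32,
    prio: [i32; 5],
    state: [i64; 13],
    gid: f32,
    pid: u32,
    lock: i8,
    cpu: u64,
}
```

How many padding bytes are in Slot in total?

refcount at 0 (size 4, align 4) → ends 4
prio at 4 (size 20, align 4) → ends 24
state at 24 (size 104, align 4) → ends 128
gid at 128 (size 4, align 4) → ends 132
pid at 132 (size 4, align 4) → ends 136
lock at 136 (size 1, align 1) → ends 137
pad 3 to align 4 for cpu
cpu at 140 (size 8, align 4) → ends 148
total 148 bytes, alignment 4
data bytes 145, size 148 → padding 3

3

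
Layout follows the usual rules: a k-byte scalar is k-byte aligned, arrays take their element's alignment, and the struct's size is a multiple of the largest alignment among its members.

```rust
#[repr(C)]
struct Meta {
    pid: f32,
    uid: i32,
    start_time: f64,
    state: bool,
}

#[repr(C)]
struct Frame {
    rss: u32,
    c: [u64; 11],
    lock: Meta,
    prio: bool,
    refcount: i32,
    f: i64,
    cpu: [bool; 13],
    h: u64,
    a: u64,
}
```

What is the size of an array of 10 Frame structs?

Meta: 0..4  pid  (4B, 4-aligned); 4..8  uid  (4B, 4-aligned); 8..16  start_time  (8B, 8-aligned); 16..17  state  (1B, 1-aligned); 17..24  -- tail padding (7B); sizeof = 24, alignof = 8
0..4  rss  (4B, 4-aligned)
4..8  -- padding (4B)
8..96  c  (88B, 8-aligned)
96..120  lock  (24B, 8-aligned)
120..121  prio  (1B, 1-aligned)
121..124  -- padding (3B)
124..128  refcount  (4B, 4-aligned)
128..136  f  (8B, 8-aligned)
136..149  cpu  (13B, 1-aligned)
149..152  -- padding (3B)
152..160  h  (8B, 8-aligned)
160..168  a  (8B, 8-aligned)
sizeof = 168, alignof = 8
array of 10: 10 × 168 = 1680

1680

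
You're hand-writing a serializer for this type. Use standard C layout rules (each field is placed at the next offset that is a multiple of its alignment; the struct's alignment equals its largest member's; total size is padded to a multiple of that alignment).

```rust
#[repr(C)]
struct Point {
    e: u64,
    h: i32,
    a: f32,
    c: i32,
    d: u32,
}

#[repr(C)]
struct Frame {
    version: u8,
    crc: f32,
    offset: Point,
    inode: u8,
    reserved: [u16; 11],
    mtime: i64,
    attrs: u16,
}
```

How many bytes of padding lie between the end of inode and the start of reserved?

1

Point: @0: e [8B, align 8] → 8; @8: h [4B, align 4] → 12; @12: a [4B, align 4] → 16; @16: c [4B, align 4] → 20; @20: d [4B, align 4] → 24; size 24, align 8
@0: version [1B, align 1] → 1
+3 pad (align 4)
@4: crc [4B, align 4] → 8
@8: offset [24B, align 8] → 32
@32: inode [1B, align 1] → 33
+1 pad (align 2)
@34: reserved [22B, align 2] → 56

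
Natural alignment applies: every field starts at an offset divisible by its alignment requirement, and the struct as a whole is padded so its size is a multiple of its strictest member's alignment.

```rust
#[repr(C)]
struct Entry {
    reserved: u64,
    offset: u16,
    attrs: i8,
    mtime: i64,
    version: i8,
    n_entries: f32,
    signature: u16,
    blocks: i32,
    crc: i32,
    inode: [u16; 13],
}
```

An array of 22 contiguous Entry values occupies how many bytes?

@0: reserved [8B, align 8] → 8
@8: offset [2B, align 2] → 10
@10: attrs [1B, align 1] → 11
+5 pad (align 8)
@16: mtime [8B, align 8] → 24
@24: version [1B, align 1] → 25
+3 pad (align 4)
@28: n_entries [4B, align 4] → 32
@32: signature [2B, align 2] → 34
+2 pad (align 4)
@36: blocks [4B, align 4] → 40
@40: crc [4B, align 4] → 44
@44: inode [26B, align 2] → 70
+2 tail pad (align 8)
size 72, align 8
array of 22: 22 × 72 = 1584

1584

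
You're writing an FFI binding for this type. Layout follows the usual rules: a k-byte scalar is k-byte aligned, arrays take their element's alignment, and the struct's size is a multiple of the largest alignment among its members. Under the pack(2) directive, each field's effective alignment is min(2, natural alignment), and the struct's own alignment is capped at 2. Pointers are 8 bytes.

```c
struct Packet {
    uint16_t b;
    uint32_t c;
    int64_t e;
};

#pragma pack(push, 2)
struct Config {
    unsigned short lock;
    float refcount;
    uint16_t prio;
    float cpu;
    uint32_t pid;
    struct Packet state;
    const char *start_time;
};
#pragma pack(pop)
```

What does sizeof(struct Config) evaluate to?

40 bytes

Packet: b at 0 (size 2, align 2) → ends 2; pad 2 to align 4 for c; c at 4 (size 4, align 4) → ends 8; e at 8 (size 8, align 8) → ends 16; total 16 bytes, alignment 8
lock at 0 (size 2, align 2) → ends 2
refcount at 2 (size 4, align 2) → ends 6
prio at 6 (size 2, align 2) → ends 8
cpu at 8 (size 4, align 2) → ends 12
pid at 12 (size 4, align 2) → ends 16
state at 16 (size 16, align 2) → ends 32
start_time at 32 (size 8, align 2) → ends 40
total 40 bytes, alignment 2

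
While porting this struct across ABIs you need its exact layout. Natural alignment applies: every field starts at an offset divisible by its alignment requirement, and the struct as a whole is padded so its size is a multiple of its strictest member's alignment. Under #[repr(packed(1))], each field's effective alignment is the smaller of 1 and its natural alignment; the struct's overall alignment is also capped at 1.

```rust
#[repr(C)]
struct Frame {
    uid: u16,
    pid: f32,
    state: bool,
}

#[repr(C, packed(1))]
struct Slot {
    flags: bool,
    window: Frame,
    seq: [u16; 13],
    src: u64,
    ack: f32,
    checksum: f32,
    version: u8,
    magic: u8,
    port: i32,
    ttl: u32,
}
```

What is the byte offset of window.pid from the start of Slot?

Frame: 0..2  uid  (2B, 2-aligned); 2..4  -- padding (2B); 4..8  pid  (4B, 4-aligned); 8..9  state  (1B, 1-aligned); 9..12  -- tail padding (3B); sizeof = 12, alignof = 4
0..1  flags  (1B, 1-aligned)
1..13  window  (12B, 1-aligned)
within Frame: pid at 4
1 + 4 = 5

5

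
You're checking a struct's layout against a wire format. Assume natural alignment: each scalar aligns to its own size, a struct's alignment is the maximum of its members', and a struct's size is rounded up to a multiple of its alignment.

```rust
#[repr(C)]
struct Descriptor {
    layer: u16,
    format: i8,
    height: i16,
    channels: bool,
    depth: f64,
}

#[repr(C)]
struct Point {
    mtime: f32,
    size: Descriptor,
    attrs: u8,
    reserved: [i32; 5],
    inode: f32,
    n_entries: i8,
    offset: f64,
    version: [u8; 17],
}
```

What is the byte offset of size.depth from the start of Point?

16

Descriptor: @0: layer [2B, align 2] → 2; @2: format [1B, align 1] → 3; +1 pad (align 2); @4: height [2B, align 2] → 6; @6: channels [1B, align 1] → 7; +1 pad (align 8); @8: depth [8B, align 8] → 16; size 16, align 8
@0: mtime [4B, align 4] → 4
+4 pad (align 8)
@8: size [16B, align 8] → 24
within Descriptor: depth at 8
8 + 8 = 16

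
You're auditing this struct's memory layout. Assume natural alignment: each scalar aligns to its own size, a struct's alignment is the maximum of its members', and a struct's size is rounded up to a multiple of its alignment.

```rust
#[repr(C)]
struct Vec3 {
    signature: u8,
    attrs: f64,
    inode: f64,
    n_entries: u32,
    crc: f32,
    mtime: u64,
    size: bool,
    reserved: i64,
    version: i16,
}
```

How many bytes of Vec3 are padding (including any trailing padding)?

@0: signature [1B, align 1] → 1
+7 pad (align 8)
@8: attrs [8B, align 8] → 16
@16: inode [8B, align 8] → 24
@24: n_entries [4B, align 4] → 28
@28: crc [4B, align 4] → 32
@32: mtime [8B, align 8] → 40
@40: size [1B, align 1] → 41
+7 pad (align 8)
@48: reserved [8B, align 8] → 56
@56: version [2B, align 2] → 58
+6 tail pad (align 8)
size 64, align 8
data bytes 44, size 64 → padding 20

20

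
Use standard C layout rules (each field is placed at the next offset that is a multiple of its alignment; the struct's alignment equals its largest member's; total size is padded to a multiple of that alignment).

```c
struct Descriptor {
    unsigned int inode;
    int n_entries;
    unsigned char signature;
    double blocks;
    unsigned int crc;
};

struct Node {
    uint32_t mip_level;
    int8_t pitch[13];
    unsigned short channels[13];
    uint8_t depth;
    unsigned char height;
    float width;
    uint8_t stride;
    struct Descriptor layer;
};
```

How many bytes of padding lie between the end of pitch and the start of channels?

1

Descriptor: inode at 0 (size 4, align 4) → ends 4; n_entries at 4 (size 4, align 4) → ends 8; signature at 8 (size 1, align 1) → ends 9; pad 7 to align 8 for blocks; blocks at 16 (size 8, align 8) → ends 24; crc at 24 (size 4, align 4) → ends 28; tail pad 4 to reach multiple of 8; total 32 bytes, alignment 8
mip_level at 0 (size 4, align 4) → ends 4
pitch at 4 (size 13, align 1) → ends 17
pad 1 to align 2 for channels
channels at 18 (size 26, align 2) → ends 44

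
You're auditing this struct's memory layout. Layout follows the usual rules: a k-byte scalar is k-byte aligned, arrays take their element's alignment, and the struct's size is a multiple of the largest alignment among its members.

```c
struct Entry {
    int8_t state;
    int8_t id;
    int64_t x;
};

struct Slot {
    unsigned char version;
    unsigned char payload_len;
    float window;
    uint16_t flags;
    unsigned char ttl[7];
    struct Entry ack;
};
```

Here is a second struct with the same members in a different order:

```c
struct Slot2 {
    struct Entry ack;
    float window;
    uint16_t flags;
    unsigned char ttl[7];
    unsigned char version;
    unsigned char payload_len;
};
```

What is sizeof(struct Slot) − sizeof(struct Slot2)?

Entry: state at 0 (size 1, align 1) → ends 1; id at 1 (size 1, align 1) → ends 2; pad 6 to align 8 for x; x at 8 (size 8, align 8) → ends 16; total 16 bytes, alignment 8
version at 0 (size 1, align 1) → ends 1
payload_len at 1 (size 1, align 1) → ends 2
pad 2 to align 4 for window
window at 4 (size 4, align 4) → ends 8
flags at 8 (size 2, align 2) → ends 10
ttl at 10 (size 7, align 1) → ends 17
pad 7 to align 8 for ack
ack at 24 (size 16, align 8) → ends 40
total 40 bytes, alignment 8
— Slot2 —
ack at 0 (size 16, align 8) → ends 16
window at 16 (size 4, align 4) → ends 20
flags at 20 (size 2, align 2) → ends 22
ttl at 22 (size 7, align 1) → ends 29
version at 29 (size 1, align 1) → ends 30
payload_len at 30 (size 1, align 1) → ends 31
tail pad 1 to reach multiple of 8
total 32 bytes, alignment 8
40 − 32 = 8

8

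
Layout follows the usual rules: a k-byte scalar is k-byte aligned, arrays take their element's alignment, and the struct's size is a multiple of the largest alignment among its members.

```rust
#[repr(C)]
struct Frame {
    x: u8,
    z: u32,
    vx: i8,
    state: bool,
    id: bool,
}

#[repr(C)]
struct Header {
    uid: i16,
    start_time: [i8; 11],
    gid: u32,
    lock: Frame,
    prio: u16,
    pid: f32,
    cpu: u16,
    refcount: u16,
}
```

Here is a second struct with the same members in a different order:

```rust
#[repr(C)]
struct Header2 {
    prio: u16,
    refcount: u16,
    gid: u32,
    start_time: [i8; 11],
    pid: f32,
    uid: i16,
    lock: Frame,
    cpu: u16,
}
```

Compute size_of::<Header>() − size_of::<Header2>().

0

Frame: @0: x [1B, align 1] → 1; +3 pad (align 4); @4: z [4B, align 4] → 8; @8: vx [1B, align 1] → 9; @9: state [1B, align 1] → 10; @10: id [1B, align 1] → 11; +1 tail pad (align 4); size 12, align 4
@0: uid [2B, align 2] → 2
@2: start_time [11B, align 1] → 13
+3 pad (align 4)
@16: gid [4B, align 4] → 20
@20: lock [12B, align 4] → 32
@32: prio [2B, align 2] → 34
+2 pad (align 4)
@36: pid [4B, align 4] → 40
@40: cpu [2B, align 2] → 42
@42: refcount [2B, align 2] → 44
size 44, align 4
— Header2 —
@0: prio [2B, align 2] → 2
@2: refcount [2B, align 2] → 4
@4: gid [4B, align 4] → 8
@8: start_time [11B, align 1] → 19
+1 pad (align 4)
@20: pid [4B, align 4] → 24
@24: uid [2B, align 2] → 26
+2 pad (align 4)
@28: lock [12B, align 4] → 40
@40: cpu [2B, align 2] → 42
+2 tail pad (align 4)
size 44, align 4
44 − 44 = 0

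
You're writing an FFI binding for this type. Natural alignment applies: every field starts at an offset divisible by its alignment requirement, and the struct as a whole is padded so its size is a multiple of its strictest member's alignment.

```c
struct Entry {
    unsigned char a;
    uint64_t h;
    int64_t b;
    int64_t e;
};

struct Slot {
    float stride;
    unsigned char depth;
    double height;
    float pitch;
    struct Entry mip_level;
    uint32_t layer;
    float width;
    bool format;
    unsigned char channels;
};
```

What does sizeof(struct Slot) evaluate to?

72

Entry: @0: a [1B, align 1] → 1; +7 pad (align 8); @8: h [8B, align 8] → 16; @16: b [8B, align 8] → 24; @24: e [8B, align 8] → 32; size 32, align 8
@0: stride [4B, align 4] → 4
@4: depth [1B, align 1] → 5
+3 pad (align 8)
@8: height [8B, align 8] → 16
@16: pitch [4B, align 4] → 20
+4 pad (align 8)
@24: mip_level [32B, align 8] → 56
@56: layer [4B, align 4] → 60
@60: width [4B, align 4] → 64
@64: format [1B, align 1] → 65
@65: channels [1B, align 1] → 66
+6 tail pad (align 8)
size 72, align 8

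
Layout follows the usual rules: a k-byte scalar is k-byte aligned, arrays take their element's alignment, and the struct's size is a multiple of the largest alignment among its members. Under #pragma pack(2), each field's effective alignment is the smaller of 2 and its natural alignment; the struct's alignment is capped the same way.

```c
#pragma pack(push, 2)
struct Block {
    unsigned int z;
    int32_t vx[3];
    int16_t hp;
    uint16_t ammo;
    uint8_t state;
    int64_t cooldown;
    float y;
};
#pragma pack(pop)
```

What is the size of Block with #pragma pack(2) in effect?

34

z at 0 (size 4, align 2) → ends 4
vx at 4 (size 12, align 2) → ends 16
hp at 16 (size 2, align 2) → ends 18
ammo at 18 (size 2, align 2) → ends 20
state at 20 (size 1, align 1) → ends 21
pad 1 to align 2 for cooldown
cooldown at 22 (size 8, align 2) → ends 30
y at 30 (size 4, align 2) → ends 34
total 34 bytes, alignment 2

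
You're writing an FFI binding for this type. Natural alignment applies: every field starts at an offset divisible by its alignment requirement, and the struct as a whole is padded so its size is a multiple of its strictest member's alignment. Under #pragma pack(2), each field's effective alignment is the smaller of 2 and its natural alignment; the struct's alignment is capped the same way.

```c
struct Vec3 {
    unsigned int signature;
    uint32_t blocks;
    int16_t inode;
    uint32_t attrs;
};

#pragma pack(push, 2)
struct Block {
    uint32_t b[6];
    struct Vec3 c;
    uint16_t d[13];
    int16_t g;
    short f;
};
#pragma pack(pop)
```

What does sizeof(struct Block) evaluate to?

Vec3: @0: signature [4B, align 4] → 4; @4: blocks [4B, align 4] → 8; @8: inode [2B, align 2] → 10; +2 pad (align 4); @12: attrs [4B, align 4] → 16; size 16, align 4
@0: b [24B, align 2] → 24
@24: c [16B, align 2] → 40
@40: d [26B, align 2] → 66
@66: g [2B, align 2] → 68
@68: f [2B, align 2] → 70
size 70, align 2

70 bytes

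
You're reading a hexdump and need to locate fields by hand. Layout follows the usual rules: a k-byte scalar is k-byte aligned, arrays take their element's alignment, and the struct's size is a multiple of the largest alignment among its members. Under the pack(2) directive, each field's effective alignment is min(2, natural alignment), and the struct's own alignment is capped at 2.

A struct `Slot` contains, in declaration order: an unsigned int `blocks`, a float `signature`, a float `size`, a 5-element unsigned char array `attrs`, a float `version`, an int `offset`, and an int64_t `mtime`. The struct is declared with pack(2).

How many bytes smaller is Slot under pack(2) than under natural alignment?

natural layout:
  blocks at 0 (size 4, align 4) → ends 4
  signature at 4 (size 4, align 4) → ends 8
  size at 8 (size 4, align 4) → ends 12
  attrs at 12 (size 5, align 1) → ends 17
  pad 3 to align 4 for version
  version at 20 (size 4, align 4) → ends 24
  offset at 24 (size 4, align 4) → ends 28
  pad 4 to align 8 for mtime
  mtime at 32 (size 8, align 8) → ends 40
  total 40 bytes, alignment 8
packed(2) layout:
  blocks at 0 (size 4, align 2) → ends 4
  signature at 4 (size 4, align 2) → ends 8
  size at 8 (size 4, align 2) → ends 12
  attrs at 12 (size 5, align 1) → ends 17
  pad 1 to align 2 for version
  version at 18 (size 4, align 2) → ends 22
  offset at 22 (size 4, align 2) → ends 26
  mtime at 26 (size 8, align 2) → ends 34
  total 34 bytes, alignment 2
40 − 34 = 6

6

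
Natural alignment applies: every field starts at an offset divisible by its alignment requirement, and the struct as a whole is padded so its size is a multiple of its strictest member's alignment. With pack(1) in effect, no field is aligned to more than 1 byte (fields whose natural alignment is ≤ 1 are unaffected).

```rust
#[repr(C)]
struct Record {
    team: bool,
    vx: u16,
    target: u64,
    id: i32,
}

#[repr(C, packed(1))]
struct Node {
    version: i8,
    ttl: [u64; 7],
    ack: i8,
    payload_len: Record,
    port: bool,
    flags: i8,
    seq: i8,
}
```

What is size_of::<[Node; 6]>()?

Record: 0..1  team  (1B, 1-aligned); 1..2  -- padding (1B); 2..4  vx  (2B, 2-aligned); 4..8  -- padding (4B); 8..16  target  (8B, 8-aligned); 16..20  id  (4B, 4-aligned); 20..24  -- tail padding (4B); sizeof = 24, alignof = 8
0..1  version  (1B, 1-aligned)
1..57  ttl  (56B, 1-aligned)
57..58  ack  (1B, 1-aligned)
58..82  payload_len  (24B, 1-aligned)
82..83  port  (1B, 1-aligned)
83..84  flags  (1B, 1-aligned)
84..85  seq  (1B, 1-aligned)
sizeof = 85, alignof = 1
array of 6: 6 × 85 = 510

510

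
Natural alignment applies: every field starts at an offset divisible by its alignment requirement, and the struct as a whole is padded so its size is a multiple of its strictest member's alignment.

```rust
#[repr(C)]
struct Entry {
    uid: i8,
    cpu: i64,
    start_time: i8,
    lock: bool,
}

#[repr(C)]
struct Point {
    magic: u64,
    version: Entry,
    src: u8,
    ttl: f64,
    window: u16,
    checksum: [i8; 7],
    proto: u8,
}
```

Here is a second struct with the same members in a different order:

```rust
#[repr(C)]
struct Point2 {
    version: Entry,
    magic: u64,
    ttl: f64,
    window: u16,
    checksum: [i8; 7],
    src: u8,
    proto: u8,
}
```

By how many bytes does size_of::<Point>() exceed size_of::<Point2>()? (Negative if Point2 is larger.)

8

Entry: @0: uid [1B, align 1] → 1; +7 pad (align 8); @8: cpu [8B, align 8] → 16; @16: start_time [1B, align 1] → 17; @17: lock [1B, align 1] → 18; +6 tail pad (align 8); size 24, align 8
@0: magic [8B, align 8] → 8
@8: version [24B, align 8] → 32
@32: src [1B, align 1] → 33
+7 pad (align 8)
@40: ttl [8B, align 8] → 48
@48: window [2B, align 2] → 50
@50: checksum [7B, align 1] → 57
@57: proto [1B, align 1] → 58
+6 tail pad (align 8)
size 64, align 8
— Point2 —
@0: version [24B, align 8] → 24
@24: magic [8B, align 8] → 32
@32: ttl [8B, align 8] → 40
@40: window [2B, align 2] → 42
@42: checksum [7B, align 1] → 49
@49: src [1B, align 1] → 50
@50: proto [1B, align 1] → 51
+5 tail pad (align 8)
size 56, align 8
64 − 56 = 8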